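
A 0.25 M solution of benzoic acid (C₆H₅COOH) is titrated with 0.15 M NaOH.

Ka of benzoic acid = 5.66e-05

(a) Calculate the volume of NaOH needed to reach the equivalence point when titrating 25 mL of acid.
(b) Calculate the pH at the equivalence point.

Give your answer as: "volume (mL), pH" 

moles acid = 0.25 × 25/1000 = 0.00625 mol; V_base = moles/0.15 × 1000 = 41.7 mL. At equivalence only the conjugate base is present: [A⁻] = 0.00625/0.067 = 9.3750e-02 M. Kb = Kw/Ka = 1.77e-10; [OH⁻] = √(Kb × [A⁻]) = 4.0698e-06; pOH = 5.39; pH = 14 - pOH = 8.61.

V = 41.7 mL, pH = 8.61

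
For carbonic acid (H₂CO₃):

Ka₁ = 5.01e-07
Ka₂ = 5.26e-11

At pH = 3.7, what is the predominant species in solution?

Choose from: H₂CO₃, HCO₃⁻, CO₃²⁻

pKa₁ = 6.30, pKa₂ = 10.28. For a polyprotic acid the predominant species crosses at each pKa: below pKa_n the protonated form dominates, above it the deprotonated form does. At pH = 3.7, the predominant species is H₂CO₃.

H₂CO₃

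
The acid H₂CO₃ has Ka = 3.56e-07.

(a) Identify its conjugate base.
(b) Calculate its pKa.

(a) The conjugate base is formed by removing one H⁺ from H₂CO₃, giving HCO₃⁻. (b) pKa = -log(Ka) = -log(3.56e-07) = 6.45.

Conjugate base: HCO₃⁻; pK_a = 6.45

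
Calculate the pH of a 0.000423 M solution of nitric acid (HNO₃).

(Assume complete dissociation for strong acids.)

[H⁺] = 0.000423 M for strong acid. pH = -log[H⁺] = -log(0.000423)

pH = 3.37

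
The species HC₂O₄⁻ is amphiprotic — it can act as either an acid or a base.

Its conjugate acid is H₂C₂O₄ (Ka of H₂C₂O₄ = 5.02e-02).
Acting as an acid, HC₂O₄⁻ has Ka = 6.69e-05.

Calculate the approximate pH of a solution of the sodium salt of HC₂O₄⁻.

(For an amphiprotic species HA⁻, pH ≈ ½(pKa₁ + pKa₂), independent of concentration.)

pKa₁ = -log(5.02e-02) = 1.30; pKa₂ = -log(6.69e-05) = 4.17. For an amphiprotic species, pH ≈ ½(pKa₁ + pKa₂) = ½(1.30 + 4.17) = 2.74.

pH = 2.74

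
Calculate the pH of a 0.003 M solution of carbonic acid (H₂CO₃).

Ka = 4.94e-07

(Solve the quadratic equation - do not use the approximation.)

x² + Ka×x - Ka×C = 0. Using quadratic formula: [H⁺] = 3.8251e-05

pH = 4.42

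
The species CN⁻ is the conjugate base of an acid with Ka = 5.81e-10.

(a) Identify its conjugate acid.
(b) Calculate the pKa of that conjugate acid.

(a) The conjugate acid is formed by adding one H⁺ to CN⁻, giving HCN. (b) pKa = -log(Ka) = -log(5.81e-10) = 9.24.

Conjugate acid: HCN; pK_a = 9.24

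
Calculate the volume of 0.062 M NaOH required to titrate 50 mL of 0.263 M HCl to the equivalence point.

At equivalence: moles acid = moles base. moles HCl = 0.263 × 50/1000 = 0.01315 mol. V_base = moles / 0.062 × 1000 = 212.1 mL.

V_{base} = 212.1 mL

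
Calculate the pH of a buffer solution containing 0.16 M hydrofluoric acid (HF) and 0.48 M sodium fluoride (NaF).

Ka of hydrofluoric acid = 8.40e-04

pKa = -log(8.40e-04) = 3.08. pH = pKa + log([A⁻]/[HA]) = 3.08 + log(0.48/0.16)

pH = 3.55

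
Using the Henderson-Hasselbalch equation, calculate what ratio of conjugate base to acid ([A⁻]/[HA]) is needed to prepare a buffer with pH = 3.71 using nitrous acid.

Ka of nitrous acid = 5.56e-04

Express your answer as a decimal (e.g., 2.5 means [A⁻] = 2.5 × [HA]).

pKa = -log(5.56e-04) = 3.2549. pH = pKa + log([A⁻]/[HA]), so log([A⁻]/[HA]) = pH − pKa = 3.71 − 3.2549 = 0.4551. [A⁻]/[HA] = 10^(0.4551) = 2.85

[A⁻]/[HA] = 2.85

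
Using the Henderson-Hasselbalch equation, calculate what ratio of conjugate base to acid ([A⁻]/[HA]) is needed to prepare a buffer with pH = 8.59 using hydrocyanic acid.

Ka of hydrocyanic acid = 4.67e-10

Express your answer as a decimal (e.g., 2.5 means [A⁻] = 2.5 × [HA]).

pKa = -log(4.67e-10) = 9.3307. pH = pKa + log([A⁻]/[HA]), so log([A⁻]/[HA]) = pH − pKa = 8.59 − 9.3307 = -0.7407. [A⁻]/[HA] = 10^(-0.7407) = 0.182

[A⁻]/[HA] = 0.182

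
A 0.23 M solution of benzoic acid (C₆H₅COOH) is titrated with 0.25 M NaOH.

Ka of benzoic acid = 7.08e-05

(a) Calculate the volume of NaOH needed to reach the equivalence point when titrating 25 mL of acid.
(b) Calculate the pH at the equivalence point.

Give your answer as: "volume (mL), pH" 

moles acid = 0.23 × 25/1000 = 0.00575 mol; V_base = moles/0.25 × 1000 = 23.0 mL. At equivalence only the conjugate base is present: [A⁻] = 0.00575/0.048 = 1.1979e-01 M. Kb = Kw/Ka = 1.41e-10; [OH⁻] = √(Kb × [A⁻]) = 4.1134e-06; pOH = 5.39; pH = 14 - pOH = 8.61.

V = 23.0 mL, pH = 8.61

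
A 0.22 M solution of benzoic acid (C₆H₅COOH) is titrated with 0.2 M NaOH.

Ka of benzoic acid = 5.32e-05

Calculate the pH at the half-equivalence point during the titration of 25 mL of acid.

At half-equivalence [HA] = [A⁻], so Henderson-Hasselbalch gives pH = pKa = -log(5.32e-05) = 4.27.

pH = pKa = 4.27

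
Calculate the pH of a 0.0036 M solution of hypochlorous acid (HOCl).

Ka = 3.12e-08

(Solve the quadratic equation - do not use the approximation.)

x² + Ka×x - Ka×C = 0. Using quadratic formula: [H⁺] = 1.0583e-05

pH = 4.98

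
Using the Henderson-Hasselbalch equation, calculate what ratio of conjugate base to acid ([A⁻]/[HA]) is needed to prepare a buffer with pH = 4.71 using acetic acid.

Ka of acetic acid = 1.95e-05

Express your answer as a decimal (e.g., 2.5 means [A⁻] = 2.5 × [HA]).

pKa = -log(1.95e-05) = 4.7100. pH = pKa + log([A⁻]/[HA]), so log([A⁻]/[HA]) = pH − pKa = 4.71 − 4.7100 = 0.0000. [A⁻]/[HA] = 10^(0.0000) = 1.00

[A⁻]/[HA] = 1.00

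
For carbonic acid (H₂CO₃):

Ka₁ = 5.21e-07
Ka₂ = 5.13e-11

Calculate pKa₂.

pKa₂ = -log(Ka₂) = -log(5.13e-11) = 10.29.

pK_{a2} = 10.29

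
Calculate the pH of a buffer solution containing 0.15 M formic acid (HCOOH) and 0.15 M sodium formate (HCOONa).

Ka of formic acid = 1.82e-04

pKa = -log(1.82e-04) = 3.74. pH = pKa + log([A⁻]/[HA]) = 3.74 + log(0.15/0.15)

pH = 3.74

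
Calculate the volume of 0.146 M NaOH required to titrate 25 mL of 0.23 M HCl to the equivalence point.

At equivalence: moles acid = moles base. moles HCl = 0.23 × 25/1000 = 0.00575 mol. V_base = moles / 0.146 × 1000 = 39.4 mL.

V_{base} = 39.4 mL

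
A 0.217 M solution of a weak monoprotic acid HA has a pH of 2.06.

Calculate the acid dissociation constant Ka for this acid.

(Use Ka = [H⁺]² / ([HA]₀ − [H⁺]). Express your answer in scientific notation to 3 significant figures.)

[H⁺] = 10^(−pH) = 10^(−2.06) = 8.710e-03 M. For HA ⇌ H⁺ + A⁻, Ka = [H⁺][A⁻]/[HA] = [H⁺]² / ([HA]₀ − [H⁺]) = (8.710e-03)² / (0.217 − 8.710e-03) = 3.64e-04.

K_a = 3.64e-04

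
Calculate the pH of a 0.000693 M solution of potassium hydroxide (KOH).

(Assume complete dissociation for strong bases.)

[OH⁻] = 0.000693 M for strong base. pOH = -log[OH⁻] = 3.16, pH = 14 - pOH

pH = 10.84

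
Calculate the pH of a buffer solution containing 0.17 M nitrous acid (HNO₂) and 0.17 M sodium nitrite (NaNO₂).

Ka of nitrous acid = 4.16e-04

pKa = -log(4.16e-04) = 3.38. pH = pKa + log([A⁻]/[HA]) = 3.38 + log(0.17/0.17)

pH = 3.38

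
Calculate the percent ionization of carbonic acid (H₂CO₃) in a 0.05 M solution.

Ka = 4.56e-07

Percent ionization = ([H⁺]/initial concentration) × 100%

Using Ka equilibrium: x² + Ka×x - Ka×C = 0. Solving: [H⁺] = 1.5077e-04. Percent = (1.5077e-04/0.05) × 100

Percent ionization = 0.302%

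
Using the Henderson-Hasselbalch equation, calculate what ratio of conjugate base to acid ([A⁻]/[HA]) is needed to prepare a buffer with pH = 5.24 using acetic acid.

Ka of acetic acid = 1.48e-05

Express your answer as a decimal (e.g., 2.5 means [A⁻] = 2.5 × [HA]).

pKa = -log(1.48e-05) = 4.8297. pH = pKa + log([A⁻]/[HA]), so log([A⁻]/[HA]) = pH − pKa = 5.24 − 4.8297 = 0.4103. [A⁻]/[HA] = 10^(0.4103) = 2.57

[A⁻]/[HA] = 2.57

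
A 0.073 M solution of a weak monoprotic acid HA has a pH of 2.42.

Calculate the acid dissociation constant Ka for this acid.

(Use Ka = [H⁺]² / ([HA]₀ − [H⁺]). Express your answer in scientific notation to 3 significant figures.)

[H⁺] = 10^(−pH) = 10^(−2.42) = 3.802e-03 M. For HA ⇌ H⁺ + A⁻, Ka = [H⁺][A⁻]/[HA] = [H⁺]² / ([HA]₀ − [H⁺]) = (3.802e-03)² / (0.073 − 3.802e-03) = 2.09e-04.

K_a = 2.09e-04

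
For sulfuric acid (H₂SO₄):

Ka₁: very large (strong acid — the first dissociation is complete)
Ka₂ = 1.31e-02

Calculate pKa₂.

pKa₂ = -log(Ka₂) = -log(1.31e-02) = 1.88.

pK_{a2} = 1.88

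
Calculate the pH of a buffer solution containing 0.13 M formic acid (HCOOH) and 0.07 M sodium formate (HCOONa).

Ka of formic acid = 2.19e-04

pKa = -log(2.19e-04) = 3.66. pH = pKa + log([A⁻]/[HA]) = 3.66 + log(0.07/0.13)

pH = 3.39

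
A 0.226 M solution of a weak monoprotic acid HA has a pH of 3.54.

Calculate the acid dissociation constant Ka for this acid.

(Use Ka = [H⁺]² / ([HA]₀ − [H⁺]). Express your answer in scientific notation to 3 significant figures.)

[H⁺] = 10^(−pH) = 10^(−3.54) = 2.884e-04 M. For HA ⇌ H⁺ + A⁻, Ka = [H⁺][A⁻]/[HA] = [H⁺]² / ([HA]₀ − [H⁺]) = (2.884e-04)² / (0.226 − 2.884e-04) = 3.69e-07.

K_a = 3.69e-07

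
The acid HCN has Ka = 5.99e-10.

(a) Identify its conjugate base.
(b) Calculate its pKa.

(a) The conjugate base is formed by removing one H⁺ from HCN, giving CN⁻. (b) pKa = -log(Ka) = -log(5.99e-10) = 9.22.

Conjugate base: CN⁻; pK_a = 9.22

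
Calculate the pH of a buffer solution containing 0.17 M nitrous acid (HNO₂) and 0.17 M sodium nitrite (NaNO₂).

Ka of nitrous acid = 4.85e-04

pKa = -log(4.85e-04) = 3.31. pH = pKa + log([A⁻]/[HA]) = 3.31 + log(0.17/0.17)

pH = 3.31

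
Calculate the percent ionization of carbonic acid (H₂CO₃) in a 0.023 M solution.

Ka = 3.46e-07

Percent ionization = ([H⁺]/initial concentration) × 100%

Using Ka equilibrium: x² + Ka×x - Ka×C = 0. Solving: [H⁺] = 8.9035e-05. Percent = (8.9035e-05/0.023) × 100

Percent ionization = 0.387%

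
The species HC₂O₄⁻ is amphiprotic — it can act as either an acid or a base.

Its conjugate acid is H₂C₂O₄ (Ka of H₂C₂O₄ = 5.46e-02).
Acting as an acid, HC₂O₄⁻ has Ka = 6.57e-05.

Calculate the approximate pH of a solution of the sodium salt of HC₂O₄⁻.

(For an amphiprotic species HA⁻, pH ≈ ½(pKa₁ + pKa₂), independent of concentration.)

pKa₁ = -log(5.46e-02) = 1.26; pKa₂ = -log(6.57e-05) = 4.18. For an amphiprotic species, pH ≈ ½(pKa₁ + pKa₂) = ½(1.26 + 4.18) = 2.72.

pH = 2.72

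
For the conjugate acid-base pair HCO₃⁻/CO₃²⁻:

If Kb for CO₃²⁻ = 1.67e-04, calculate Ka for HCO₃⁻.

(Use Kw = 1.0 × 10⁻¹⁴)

For a conjugate pair Ka × Kb = Kw, so Ka = Kw/Kb = 1.0 × 10⁻¹⁴ / 1.67e-04 = 5.99e-11.

K_a = 5.99e-11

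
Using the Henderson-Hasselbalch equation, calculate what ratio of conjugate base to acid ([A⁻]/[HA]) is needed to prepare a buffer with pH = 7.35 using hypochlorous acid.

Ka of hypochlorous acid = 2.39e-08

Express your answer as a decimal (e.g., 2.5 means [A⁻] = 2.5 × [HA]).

pKa = -log(2.39e-08) = 7.6216. pH = pKa + log([A⁻]/[HA]), so log([A⁻]/[HA]) = pH − pKa = 7.35 − 7.6216 = -0.2716. [A⁻]/[HA] = 10^(-0.2716) = 0.535

[A⁻]/[HA] = 0.535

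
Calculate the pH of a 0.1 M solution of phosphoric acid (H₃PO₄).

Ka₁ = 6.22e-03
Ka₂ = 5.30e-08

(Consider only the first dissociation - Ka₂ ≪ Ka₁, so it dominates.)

First dissociation dominates. From Ka₁ = [H⁺][HA⁻]/[H₂A], x² + Ka₁·x − Ka₁·C = 0 with C = 0.1 M and Ka₁ = 6.22e-03. Solving: [H⁺] = (−Ka₁ + √(Ka₁² + 4·Ka₁·C)) / 2 = 2.2023e-02 M. pH = -log(2.2023e-02) = 1.66.

pH = 1.66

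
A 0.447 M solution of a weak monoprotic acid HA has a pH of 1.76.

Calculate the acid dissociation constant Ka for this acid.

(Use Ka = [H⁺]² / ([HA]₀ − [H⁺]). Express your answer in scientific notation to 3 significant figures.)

[H⁺] = 10^(−pH) = 10^(−1.76) = 1.738e-02 M. For HA ⇌ H⁺ + A⁻, Ka = [H⁺][A⁻]/[HA] = [H⁺]² / ([HA]₀ − [H⁺]) = (1.738e-02)² / (0.447 − 1.738e-02) = 7.03e-04.

K_a = 7.03e-04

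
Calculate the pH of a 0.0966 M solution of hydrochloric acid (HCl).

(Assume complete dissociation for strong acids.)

[H⁺] = 0.0966 M for strong acid. pH = -log[H⁺] = -log(0.0966)

pH = 1.02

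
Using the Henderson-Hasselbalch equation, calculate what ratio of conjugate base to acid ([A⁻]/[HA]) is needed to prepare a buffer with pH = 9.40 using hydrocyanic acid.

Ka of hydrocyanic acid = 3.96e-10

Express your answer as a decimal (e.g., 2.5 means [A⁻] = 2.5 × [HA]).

pKa = -log(3.96e-10) = 9.4023. pH = pKa + log([A⁻]/[HA]), so log([A⁻]/[HA]) = pH − pKa = 9.40 − 9.4023 = -0.0023. [A⁻]/[HA] = 10^(-0.0023) = 0.995

[A⁻]/[HA] = 0.995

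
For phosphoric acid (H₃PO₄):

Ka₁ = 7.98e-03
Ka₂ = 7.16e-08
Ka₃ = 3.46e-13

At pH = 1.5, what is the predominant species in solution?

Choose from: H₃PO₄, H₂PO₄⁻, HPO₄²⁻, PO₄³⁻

pKa₁ = 2.10, pKa₂ = 7.15, pKa₃ = 12.46. For a polyprotic acid the predominant species crosses at each pKa: below pKa_n the protonated form dominates, above it the deprotonated form does. At pH = 1.5, the predominant species is H₃PO₄.

H₃PO₄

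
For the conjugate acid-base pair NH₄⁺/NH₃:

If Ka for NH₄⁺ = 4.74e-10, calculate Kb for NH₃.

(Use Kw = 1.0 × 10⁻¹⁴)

For a conjugate pair Ka × Kb = Kw, so Kb = Kw/Ka = 1.0 × 10⁻¹⁴ / 4.74e-10 = 2.11e-05.

K_b = 2.11e-05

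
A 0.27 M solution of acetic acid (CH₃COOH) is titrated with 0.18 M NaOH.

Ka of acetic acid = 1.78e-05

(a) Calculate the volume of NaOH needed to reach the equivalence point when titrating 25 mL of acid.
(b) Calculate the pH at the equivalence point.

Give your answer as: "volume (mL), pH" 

moles acid = 0.27 × 25/1000 = 0.00675 mol; V_base = moles/0.18 × 1000 = 37.5 mL. At equivalence only the conjugate base is present: [A⁻] = 0.00675/0.062 = 1.0800e-01 M. Kb = Kw/Ka = 5.62e-10; [OH⁻] = √(Kb × [A⁻]) = 7.7894e-06; pOH = 5.11; pH = 14 - pOH = 8.89.

V = 37.5 mL, pH = 8.89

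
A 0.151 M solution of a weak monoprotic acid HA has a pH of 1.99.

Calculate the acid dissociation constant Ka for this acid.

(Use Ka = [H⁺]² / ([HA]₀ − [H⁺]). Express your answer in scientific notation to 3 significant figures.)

[H⁺] = 10^(−pH) = 10^(−1.99) = 1.023e-02 M. For HA ⇌ H⁺ + A⁻, Ka = [H⁺][A⁻]/[HA] = [H⁺]² / ([HA]₀ − [H⁺]) = (1.023e-02)² / (0.151 − 1.023e-02) = 7.44e-04.

K_a = 7.44e-04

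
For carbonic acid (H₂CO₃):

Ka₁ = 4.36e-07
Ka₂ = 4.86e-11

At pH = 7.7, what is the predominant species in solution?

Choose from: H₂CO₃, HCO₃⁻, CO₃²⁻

pKa₁ = 6.36, pKa₂ = 10.31. For a polyprotic acid the predominant species crosses at each pKa: below pKa_n the protonated form dominates, above it the deprotonated form does. At pH = 7.7, the predominant species is HCO₃⁻.

HCO₃⁻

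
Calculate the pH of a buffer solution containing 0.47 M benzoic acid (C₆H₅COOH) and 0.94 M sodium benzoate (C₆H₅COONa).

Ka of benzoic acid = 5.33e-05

pKa = -log(5.33e-05) = 4.27. pH = pKa + log([A⁻]/[HA]) = 4.27 + log(0.94/0.47)

pH = 4.57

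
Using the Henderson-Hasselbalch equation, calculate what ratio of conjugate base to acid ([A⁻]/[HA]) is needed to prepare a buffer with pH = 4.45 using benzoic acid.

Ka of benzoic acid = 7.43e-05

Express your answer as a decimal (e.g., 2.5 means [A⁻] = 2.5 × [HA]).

pKa = -log(7.43e-05) = 4.1290. pH = pKa + log([A⁻]/[HA]), so log([A⁻]/[HA]) = pH − pKa = 4.45 − 4.1290 = 0.3210. [A⁻]/[HA] = 10^(0.3210) = 2.09

[A⁻]/[HA] = 2.09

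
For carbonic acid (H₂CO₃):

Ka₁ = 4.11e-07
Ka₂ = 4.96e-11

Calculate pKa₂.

pKa₂ = -log(Ka₂) = -log(4.96e-11) = 10.30.

pK_{a2} = 10.30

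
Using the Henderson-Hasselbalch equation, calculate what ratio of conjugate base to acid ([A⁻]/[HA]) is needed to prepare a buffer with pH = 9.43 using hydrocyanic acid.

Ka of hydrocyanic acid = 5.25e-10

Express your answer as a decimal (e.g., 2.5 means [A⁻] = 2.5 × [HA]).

pKa = -log(5.25e-10) = 9.2798. pH = pKa + log([A⁻]/[HA]), so log([A⁻]/[HA]) = pH − pKa = 9.43 − 9.2798 = 0.1502. [A⁻]/[HA] = 10^(0.1502) = 1.41

[A⁻]/[HA] = 1.41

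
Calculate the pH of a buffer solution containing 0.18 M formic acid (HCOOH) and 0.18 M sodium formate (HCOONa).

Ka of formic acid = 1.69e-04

pKa = -log(1.69e-04) = 3.77. pH = pKa + log([A⁻]/[HA]) = 3.77 + log(0.18/0.18)

pH = 3.77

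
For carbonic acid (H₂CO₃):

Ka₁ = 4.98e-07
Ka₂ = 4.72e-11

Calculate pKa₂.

pKa₂ = -log(Ka₂) = -log(4.72e-11) = 10.33.

pK_{a2} = 10.33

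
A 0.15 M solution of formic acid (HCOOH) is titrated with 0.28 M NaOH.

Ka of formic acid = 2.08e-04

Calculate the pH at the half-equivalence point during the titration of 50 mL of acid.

At half-equivalence [HA] = [A⁻], so Henderson-Hasselbalch gives pH = pKa = -log(2.08e-04) = 3.68.

pH = pKa = 3.68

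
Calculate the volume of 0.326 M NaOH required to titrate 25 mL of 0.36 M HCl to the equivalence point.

At equivalence: moles acid = moles base. moles HCl = 0.36 × 25/1000 = 0.009 mol. V_base = moles / 0.326 × 1000 = 27.6 mL.

V_{base} = 27.6 mL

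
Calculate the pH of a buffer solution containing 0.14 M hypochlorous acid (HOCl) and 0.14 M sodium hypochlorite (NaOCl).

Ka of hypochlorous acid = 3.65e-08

pKa = -log(3.65e-08) = 7.44. pH = pKa + log([A⁻]/[HA]) = 7.44 + log(0.14/0.14)

pH = 7.44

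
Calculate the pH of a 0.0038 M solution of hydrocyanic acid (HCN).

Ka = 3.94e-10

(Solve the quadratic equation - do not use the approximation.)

x² + Ka×x - Ka×C = 0. Using quadratic formula: [H⁺] = 1.2234e-06

pH = 5.91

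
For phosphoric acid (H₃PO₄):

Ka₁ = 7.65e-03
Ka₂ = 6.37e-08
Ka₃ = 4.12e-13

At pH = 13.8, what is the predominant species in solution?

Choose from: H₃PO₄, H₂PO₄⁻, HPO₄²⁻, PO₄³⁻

pKa₁ = 2.12, pKa₂ = 7.20, pKa₃ = 12.39. For a polyprotic acid the predominant species crosses at each pKa: below pKa_n the protonated form dominates, above it the deprotonated form does. At pH = 13.8, the predominant species is PO₄³⁻.

PO₄³⁻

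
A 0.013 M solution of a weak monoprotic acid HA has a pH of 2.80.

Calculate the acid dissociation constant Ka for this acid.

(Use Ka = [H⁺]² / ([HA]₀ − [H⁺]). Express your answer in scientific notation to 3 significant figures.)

[H⁺] = 10^(−pH) = 10^(−2.80) = 1.585e-03 M. For HA ⇌ H⁺ + A⁻, Ka = [H⁺][A⁻]/[HA] = [H⁺]² / ([HA]₀ − [H⁺]) = (1.585e-03)² / (0.013 − 1.585e-03) = 2.20e-04.

K_a = 2.20e-04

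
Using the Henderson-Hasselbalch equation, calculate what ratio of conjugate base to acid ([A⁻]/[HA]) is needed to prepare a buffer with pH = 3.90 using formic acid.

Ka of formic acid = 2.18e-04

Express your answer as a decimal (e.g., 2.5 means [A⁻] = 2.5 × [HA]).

pKa = -log(2.18e-04) = 3.6615. pH = pKa + log([A⁻]/[HA]), so log([A⁻]/[HA]) = pH − pKa = 3.90 − 3.6615 = 0.2385. [A⁻]/[HA] = 10^(0.2385) = 1.73

[A⁻]/[HA] = 1.73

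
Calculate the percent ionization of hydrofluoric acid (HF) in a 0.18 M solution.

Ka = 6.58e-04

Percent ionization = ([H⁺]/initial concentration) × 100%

Using Ka equilibrium: x² + Ka×x - Ka×C = 0. Solving: [H⁺] = 1.0559e-02. Percent = (1.0559e-02/0.18) × 100

Percent ionization = 5.87%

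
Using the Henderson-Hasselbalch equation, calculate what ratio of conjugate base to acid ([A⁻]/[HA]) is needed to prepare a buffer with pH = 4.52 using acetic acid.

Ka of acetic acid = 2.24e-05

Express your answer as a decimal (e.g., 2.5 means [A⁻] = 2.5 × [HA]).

pKa = -log(2.24e-05) = 4.6498. pH = pKa + log([A⁻]/[HA]), so log([A⁻]/[HA]) = pH − pKa = 4.52 − 4.6498 = -0.1298. [A⁻]/[HA] = 10^(-0.1298) = 0.742

[A⁻]/[HA] = 0.742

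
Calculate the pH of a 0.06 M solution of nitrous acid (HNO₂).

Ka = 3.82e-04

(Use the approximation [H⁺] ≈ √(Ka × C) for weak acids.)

[H⁺] = √(Ka × C) = √(3.82e-04 × 0.06) = 4.7875e-03. pH = -log(4.7875e-03)

pH = 2.32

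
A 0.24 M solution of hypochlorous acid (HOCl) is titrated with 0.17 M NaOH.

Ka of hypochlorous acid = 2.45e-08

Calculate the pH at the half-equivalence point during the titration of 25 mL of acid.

At half-equivalence [HA] = [A⁻], so Henderson-Hasselbalch gives pH = pKa = -log(2.45e-08) = 7.61.

pH = pKa = 7.61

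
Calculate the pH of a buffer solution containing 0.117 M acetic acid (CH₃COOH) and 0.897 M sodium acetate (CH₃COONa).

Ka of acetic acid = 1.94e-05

pKa = -log(1.94e-05) = 4.71. pH = pKa + log([A⁻]/[HA]) = 4.71 + log(0.897/0.117)

pH = 5.60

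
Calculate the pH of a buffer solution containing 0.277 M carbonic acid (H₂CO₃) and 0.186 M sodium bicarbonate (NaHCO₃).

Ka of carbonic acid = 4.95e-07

pKa = -log(4.95e-07) = 6.31. pH = pKa + log([A⁻]/[HA]) = 6.31 + log(0.186/0.277)

pH = 6.13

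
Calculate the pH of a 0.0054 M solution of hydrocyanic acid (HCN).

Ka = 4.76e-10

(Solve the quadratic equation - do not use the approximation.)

x² + Ka×x - Ka×C = 0. Using quadratic formula: [H⁺] = 1.6030e-06

pH = 5.80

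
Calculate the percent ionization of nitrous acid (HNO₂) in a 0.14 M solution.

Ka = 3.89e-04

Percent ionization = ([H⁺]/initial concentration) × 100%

Using Ka equilibrium: x² + Ka×x - Ka×C = 0. Solving: [H⁺] = 7.1878e-03. Percent = (7.1878e-03/0.14) × 100

Percent ionization = 5.13%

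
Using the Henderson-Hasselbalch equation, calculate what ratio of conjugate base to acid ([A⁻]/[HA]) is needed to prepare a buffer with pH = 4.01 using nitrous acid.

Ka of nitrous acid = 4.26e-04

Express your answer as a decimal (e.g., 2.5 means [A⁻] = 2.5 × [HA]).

pKa = -log(4.26e-04) = 3.3706. pH = pKa + log([A⁻]/[HA]), so log([A⁻]/[HA]) = pH − pKa = 4.01 − 3.3706 = 0.6394. [A⁻]/[HA] = 10^(0.6394) = 4.36

[A⁻]/[HA] = 4.36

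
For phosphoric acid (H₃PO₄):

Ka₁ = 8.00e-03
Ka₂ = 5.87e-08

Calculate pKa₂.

pKa₂ = -log(Ka₂) = -log(5.87e-08) = 7.23.

pK_{a2} = 7.23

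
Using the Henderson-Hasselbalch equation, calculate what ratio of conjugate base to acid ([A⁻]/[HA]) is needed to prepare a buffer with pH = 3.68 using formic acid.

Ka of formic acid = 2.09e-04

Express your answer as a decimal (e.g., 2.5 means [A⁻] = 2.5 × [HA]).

pKa = -log(2.09e-04) = 3.6799. pH = pKa + log([A⁻]/[HA]), so log([A⁻]/[HA]) = pH − pKa = 3.68 − 3.6799 = 0.0001. [A⁻]/[HA] = 10^(0.0001) = 1.00

[A⁻]/[HA] = 1.00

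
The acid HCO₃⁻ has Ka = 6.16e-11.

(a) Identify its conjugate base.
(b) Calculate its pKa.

(a) The conjugate base is formed by removing one H⁺ from HCO₃⁻, giving CO₃²⁻. (b) pKa = -log(Ka) = -log(6.16e-11) = 10.21.

Conjugate base: CO₃²⁻; pK_a = 10.21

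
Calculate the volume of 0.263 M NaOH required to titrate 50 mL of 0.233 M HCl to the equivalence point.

At equivalence: moles acid = moles base. moles HCl = 0.233 × 50/1000 = 0.01165 mol. V_base = moles / 0.263 × 1000 = 44.3 mL.

V_{base} = 44.3 mL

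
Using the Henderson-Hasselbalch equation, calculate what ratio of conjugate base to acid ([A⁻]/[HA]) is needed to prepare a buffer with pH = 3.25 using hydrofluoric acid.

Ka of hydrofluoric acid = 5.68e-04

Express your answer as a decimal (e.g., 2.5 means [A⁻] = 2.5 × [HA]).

pKa = -log(5.68e-04) = 3.2457. pH = pKa + log([A⁻]/[HA]), so log([A⁻]/[HA]) = pH − pKa = 3.25 − 3.2457 = 0.0043. [A⁻]/[HA] = 10^(0.0043) = 1.01

[A⁻]/[HA] = 1.01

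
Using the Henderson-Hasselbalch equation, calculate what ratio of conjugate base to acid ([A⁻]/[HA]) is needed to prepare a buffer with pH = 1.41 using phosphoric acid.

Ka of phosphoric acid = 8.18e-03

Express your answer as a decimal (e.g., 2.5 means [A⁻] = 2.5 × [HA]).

pKa = -log(8.18e-03) = 2.0872. pH = pKa + log([A⁻]/[HA]), so log([A⁻]/[HA]) = pH − pKa = 1.41 − 2.0872 = -0.6772. [A⁻]/[HA] = 10^(-0.6772) = 0.210

[A⁻]/[HA] = 0.210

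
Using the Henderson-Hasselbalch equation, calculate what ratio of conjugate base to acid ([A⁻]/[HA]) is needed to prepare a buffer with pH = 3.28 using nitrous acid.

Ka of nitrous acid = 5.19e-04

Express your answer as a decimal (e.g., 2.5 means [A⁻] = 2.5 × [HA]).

pKa = -log(5.19e-04) = 3.2848. pH = pKa + log([A⁻]/[HA]), so log([A⁻]/[HA]) = pH − pKa = 3.28 − 3.2848 = -0.0048. [A⁻]/[HA] = 10^(-0.0048) = 0.989

[A⁻]/[HA] = 0.989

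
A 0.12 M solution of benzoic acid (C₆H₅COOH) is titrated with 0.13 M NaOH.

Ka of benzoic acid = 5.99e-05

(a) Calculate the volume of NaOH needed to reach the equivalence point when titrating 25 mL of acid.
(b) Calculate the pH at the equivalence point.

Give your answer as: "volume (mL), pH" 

moles acid = 0.12 × 25/1000 = 0.003 mol; V_base = moles/0.13 × 1000 = 23.1 mL. At equivalence only the conjugate base is present: [A⁻] = 0.003/0.048 = 6.2400e-02 M. Kb = Kw/Ka = 1.67e-10; [OH⁻] = √(Kb × [A⁻]) = 3.2276e-06; pOH = 5.49; pH = 14 - pOH = 8.51.

V = 23.1 mL, pH = 8.51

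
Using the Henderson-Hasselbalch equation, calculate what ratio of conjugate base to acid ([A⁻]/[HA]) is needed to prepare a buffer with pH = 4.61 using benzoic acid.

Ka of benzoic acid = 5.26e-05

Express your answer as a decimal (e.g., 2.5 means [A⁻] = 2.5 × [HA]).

pKa = -log(5.26e-05) = 4.2790. pH = pKa + log([A⁻]/[HA]), so log([A⁻]/[HA]) = pH − pKa = 4.61 − 4.2790 = 0.3310. [A⁻]/[HA] = 10^(0.3310) = 2.14

[A⁻]/[HA] = 2.14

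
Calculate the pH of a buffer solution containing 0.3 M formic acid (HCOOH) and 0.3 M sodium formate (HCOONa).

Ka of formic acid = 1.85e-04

pKa = -log(1.85e-04) = 3.73. pH = pKa + log([A⁻]/[HA]) = 3.73 + log(0.3/0.3)

pH = 3.73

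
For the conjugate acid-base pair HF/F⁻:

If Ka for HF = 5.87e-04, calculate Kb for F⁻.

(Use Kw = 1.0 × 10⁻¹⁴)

For a conjugate pair Ka × Kb = Kw, so Kb = Kw/Ka = 1.0 × 10⁻¹⁴ / 5.87e-04 = 1.70e-11.

K_b = 1.70e-11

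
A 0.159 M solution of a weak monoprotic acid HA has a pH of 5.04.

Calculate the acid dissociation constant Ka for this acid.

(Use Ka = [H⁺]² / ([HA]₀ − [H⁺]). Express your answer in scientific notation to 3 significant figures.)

[H⁺] = 10^(−pH) = 10^(−5.04) = 9.120e-06 M. For HA ⇌ H⁺ + A⁻, Ka = [H⁺][A⁻]/[HA] = [H⁺]² / ([HA]₀ − [H⁺]) = (9.120e-06)² / (0.159 − 9.120e-06) = 5.23e-10.

K_a = 5.23e-10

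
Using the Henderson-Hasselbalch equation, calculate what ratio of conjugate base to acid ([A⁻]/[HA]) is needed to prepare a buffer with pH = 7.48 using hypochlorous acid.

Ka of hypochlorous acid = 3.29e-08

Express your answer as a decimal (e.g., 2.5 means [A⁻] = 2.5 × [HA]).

pKa = -log(3.29e-08) = 7.4828. pH = pKa + log([A⁻]/[HA]), so log([A⁻]/[HA]) = pH − pKa = 7.48 − 7.4828 = -0.0028. [A⁻]/[HA] = 10^(-0.0028) = 0.994

[A⁻]/[HA] = 0.994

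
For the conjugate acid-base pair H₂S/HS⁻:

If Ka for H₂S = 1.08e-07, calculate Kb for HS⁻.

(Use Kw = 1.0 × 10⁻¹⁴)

For a conjugate pair Ka × Kb = Kw, so Kb = Kw/Ka = 1.0 × 10⁻¹⁴ / 1.08e-07 = 9.26e-08.

K_b = 9.26e-08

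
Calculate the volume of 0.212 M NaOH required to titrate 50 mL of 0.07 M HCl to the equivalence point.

At equivalence: moles acid = moles base. moles HCl = 0.07 × 50/1000 = 0.0035 mol. V_base = moles / 0.212 × 1000 = 16.5 mL.

V_{base} = 16.5 mL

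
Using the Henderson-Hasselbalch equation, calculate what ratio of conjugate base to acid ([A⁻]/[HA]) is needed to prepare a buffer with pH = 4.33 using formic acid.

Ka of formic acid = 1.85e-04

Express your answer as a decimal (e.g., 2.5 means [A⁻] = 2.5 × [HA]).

pKa = -log(1.85e-04) = 3.7328. pH = pKa + log([A⁻]/[HA]), so log([A⁻]/[HA]) = pH − pKa = 4.33 − 3.7328 = 0.5972. [A⁻]/[HA] = 10^(0.5972) = 3.96

[A⁻]/[HA] = 3.96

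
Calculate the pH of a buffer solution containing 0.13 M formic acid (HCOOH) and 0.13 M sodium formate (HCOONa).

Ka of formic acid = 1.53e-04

pKa = -log(1.53e-04) = 3.82. pH = pKa + log([A⁻]/[HA]) = 3.82 + log(0.13/0.13)

pH = 3.82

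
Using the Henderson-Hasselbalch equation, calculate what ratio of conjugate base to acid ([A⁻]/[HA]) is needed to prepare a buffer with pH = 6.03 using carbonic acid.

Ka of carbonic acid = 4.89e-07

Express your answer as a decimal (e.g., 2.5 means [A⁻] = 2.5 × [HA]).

pKa = -log(4.89e-07) = 6.3107. pH = pKa + log([A⁻]/[HA]), so log([A⁻]/[HA]) = pH − pKa = 6.03 − 6.3107 = -0.2807. [A⁻]/[HA] = 10^(-0.2807) = 0.524

[A⁻]/[HA] = 0.524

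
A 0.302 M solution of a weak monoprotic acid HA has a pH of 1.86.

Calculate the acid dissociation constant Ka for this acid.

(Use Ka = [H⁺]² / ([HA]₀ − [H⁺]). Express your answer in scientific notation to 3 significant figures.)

[H⁺] = 10^(−pH) = 10^(−1.86) = 1.380e-02 M. For HA ⇌ H⁺ + A⁻, Ka = [H⁺][A⁻]/[HA] = [H⁺]² / ([HA]₀ − [H⁺]) = (1.380e-02)² / (0.302 − 1.380e-02) = 6.61e-04.

K_a = 6.61e-04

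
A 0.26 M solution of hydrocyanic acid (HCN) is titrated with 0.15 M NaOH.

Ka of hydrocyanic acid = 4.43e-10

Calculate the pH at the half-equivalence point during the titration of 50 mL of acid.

At half-equivalence [HA] = [A⁻], so Henderson-Hasselbalch gives pH = pKa = -log(4.43e-10) = 9.35.

pH = pKa = 9.35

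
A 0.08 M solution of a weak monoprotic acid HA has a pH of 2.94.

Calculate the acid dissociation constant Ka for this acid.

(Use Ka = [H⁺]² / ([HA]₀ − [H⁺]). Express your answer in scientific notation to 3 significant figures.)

[H⁺] = 10^(−pH) = 10^(−2.94) = 1.148e-03 M. For HA ⇌ H⁺ + A⁻, Ka = [H⁺][A⁻]/[HA] = [H⁺]² / ([HA]₀ − [H⁺]) = (1.148e-03)² / (0.08 − 1.148e-03) = 1.67e-05.

K_a = 1.67e-05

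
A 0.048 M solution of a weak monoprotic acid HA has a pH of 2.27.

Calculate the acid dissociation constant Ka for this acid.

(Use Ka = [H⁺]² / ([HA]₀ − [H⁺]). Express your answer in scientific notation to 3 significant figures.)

[H⁺] = 10^(−pH) = 10^(−2.27) = 5.370e-03 M. For HA ⇌ H⁺ + A⁻, Ka = [H⁺][A⁻]/[HA] = [H⁺]² / ([HA]₀ − [H⁺]) = (5.370e-03)² / (0.048 − 5.370e-03) = 6.77e-04.

K_a = 6.77e-04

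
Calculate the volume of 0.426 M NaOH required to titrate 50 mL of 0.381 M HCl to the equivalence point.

At equivalence: moles acid = moles base. moles HCl = 0.381 × 50/1000 = 0.01905 mol. V_base = moles / 0.426 × 1000 = 44.7 mL.

V_{base} = 44.7 mL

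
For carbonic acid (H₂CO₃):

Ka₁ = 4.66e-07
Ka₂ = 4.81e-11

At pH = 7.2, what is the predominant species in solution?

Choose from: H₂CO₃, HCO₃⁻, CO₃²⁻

pKa₁ = 6.33, pKa₂ = 10.32. For a polyprotic acid the predominant species crosses at each pKa: below pKa_n the protonated form dominates, above it the deprotonated form does. At pH = 7.2, the predominant species is HCO₃⁻.

HCO₃⁻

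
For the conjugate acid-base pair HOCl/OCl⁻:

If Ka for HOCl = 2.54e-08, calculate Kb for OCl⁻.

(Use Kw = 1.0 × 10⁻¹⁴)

For a conjugate pair Ka × Kb = Kw, so Kb = Kw/Ka = 1.0 × 10⁻¹⁴ / 2.54e-08 = 3.94e-07.

K_b = 3.94e-07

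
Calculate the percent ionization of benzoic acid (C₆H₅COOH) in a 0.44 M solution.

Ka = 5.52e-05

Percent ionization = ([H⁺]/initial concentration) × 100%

Using Ka equilibrium: x² + Ka×x - Ka×C = 0. Solving: [H⁺] = 4.9008e-03. Percent = (4.9008e-03/0.44) × 100

Percent ionization = 1.11%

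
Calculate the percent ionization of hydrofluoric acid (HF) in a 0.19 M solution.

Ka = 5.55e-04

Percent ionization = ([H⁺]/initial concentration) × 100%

Using Ka equilibrium: x² + Ka×x - Ka×C = 0. Solving: [H⁺] = 9.9951e-03. Percent = (9.9951e-03/0.19) × 100

Percent ionization = 5.26%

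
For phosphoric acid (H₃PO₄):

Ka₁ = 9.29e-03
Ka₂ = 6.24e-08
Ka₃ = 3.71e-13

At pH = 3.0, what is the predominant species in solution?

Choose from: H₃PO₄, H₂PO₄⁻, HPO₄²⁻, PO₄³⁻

pKa₁ = 2.03, pKa₂ = 7.20, pKa₃ = 12.43. For a polyprotic acid the predominant species crosses at each pKa: below pKa_n the protonated form dominates, above it the deprotonated form does. At pH = 3.0, the predominant species is H₂PO₄⁻.

H₂PO₄⁻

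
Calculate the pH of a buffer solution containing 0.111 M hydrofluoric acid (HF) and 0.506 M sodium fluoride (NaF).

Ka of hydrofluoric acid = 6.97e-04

pKa = -log(6.97e-04) = 3.16. pH = pKa + log([A⁻]/[HA]) = 3.16 + log(0.506/0.111)

pH = 3.82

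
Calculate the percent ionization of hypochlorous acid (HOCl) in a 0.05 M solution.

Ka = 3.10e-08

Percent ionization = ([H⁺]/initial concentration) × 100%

Using Ka equilibrium: x² + Ka×x - Ka×C = 0. Solving: [H⁺] = 3.9355e-05. Percent = (3.9355e-05/0.05) × 100

Percent ionization = 0.0787%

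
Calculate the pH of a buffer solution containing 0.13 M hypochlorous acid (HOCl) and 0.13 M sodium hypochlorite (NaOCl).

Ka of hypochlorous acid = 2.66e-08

pKa = -log(2.66e-08) = 7.58. pH = pKa + log([A⁻]/[HA]) = 7.58 + log(0.13/0.13)

pH = 7.58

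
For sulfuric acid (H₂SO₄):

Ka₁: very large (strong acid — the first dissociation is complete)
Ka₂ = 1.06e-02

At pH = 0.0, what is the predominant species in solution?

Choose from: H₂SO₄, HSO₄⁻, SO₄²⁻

The first dissociation is complete, so H₂SO₄ itself is never the predominant species in water; pKa₂ = -log(1.06e-02) = 1.97. For a polyprotic acid the predominant species crosses at each pKa: below pKa_n the protonated form dominates, above it the deprotonated form does. At pH = 0.0, the predominant species is HSO₄⁻.

HSO₄⁻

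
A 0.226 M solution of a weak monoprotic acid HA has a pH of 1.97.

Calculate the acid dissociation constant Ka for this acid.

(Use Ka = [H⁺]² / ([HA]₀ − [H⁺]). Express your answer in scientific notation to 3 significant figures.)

[H⁺] = 10^(−pH) = 10^(−1.97) = 1.072e-02 M. For HA ⇌ H⁺ + A⁻, Ka = [H⁺][A⁻]/[HA] = [H⁺]² / ([HA]₀ − [H⁺]) = (1.072e-02)² / (0.226 − 1.072e-02) = 5.33e-04.

K_a = 5.33e-04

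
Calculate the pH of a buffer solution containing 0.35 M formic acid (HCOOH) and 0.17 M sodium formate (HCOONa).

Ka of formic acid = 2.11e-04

pKa = -log(2.11e-04) = 3.68. pH = pKa + log([A⁻]/[HA]) = 3.68 + log(0.17/0.35)

pH = 3.36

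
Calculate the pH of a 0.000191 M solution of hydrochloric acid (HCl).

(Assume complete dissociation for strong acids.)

[H⁺] = 0.000191 M for strong acid. pH = -log[H⁺] = -log(0.000191)

pH = 3.72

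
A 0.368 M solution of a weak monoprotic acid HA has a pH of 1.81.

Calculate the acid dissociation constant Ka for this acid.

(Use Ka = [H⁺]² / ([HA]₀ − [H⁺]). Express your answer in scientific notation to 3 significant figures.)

[H⁺] = 10^(−pH) = 10^(−1.81) = 1.549e-02 M. For HA ⇌ H⁺ + A⁻, Ka = [H⁺][A⁻]/[HA] = [H⁺]² / ([HA]₀ − [H⁺]) = (1.549e-02)² / (0.368 − 1.549e-02) = 6.80e-04.

K_a = 6.80e-04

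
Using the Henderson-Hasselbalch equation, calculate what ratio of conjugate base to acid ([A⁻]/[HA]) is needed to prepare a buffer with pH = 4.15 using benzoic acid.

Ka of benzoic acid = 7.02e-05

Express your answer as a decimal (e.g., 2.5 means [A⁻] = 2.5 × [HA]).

pKa = -log(7.02e-05) = 4.1537. pH = pKa + log([A⁻]/[HA]), so log([A⁻]/[HA]) = pH − pKa = 4.15 − 4.1537 = -0.0037. [A⁻]/[HA] = 10^(-0.0037) = 0.992

[A⁻]/[HA] = 0.992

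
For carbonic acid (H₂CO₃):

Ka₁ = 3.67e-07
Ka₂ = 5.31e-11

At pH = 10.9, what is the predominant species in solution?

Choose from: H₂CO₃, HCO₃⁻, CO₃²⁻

pKa₁ = 6.44, pKa₂ = 10.27. For a polyprotic acid the predominant species crosses at each pKa: below pKa_n the protonated form dominates, above it the deprotonated form does. At pH = 10.9, the predominant species is CO₃²⁻.

CO₃²⁻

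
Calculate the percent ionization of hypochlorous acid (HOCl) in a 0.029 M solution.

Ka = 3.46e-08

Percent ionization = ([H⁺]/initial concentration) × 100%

Using Ka equilibrium: x² + Ka×x - Ka×C = 0. Solving: [H⁺] = 3.1659e-05. Percent = (3.1659e-05/0.029) × 100

Percent ionization = 0.109%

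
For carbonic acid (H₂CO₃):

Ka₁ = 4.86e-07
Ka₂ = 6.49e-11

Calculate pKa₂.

pKa₂ = -log(Ka₂) = -log(6.49e-11) = 10.19.

pK_{a2} = 10.19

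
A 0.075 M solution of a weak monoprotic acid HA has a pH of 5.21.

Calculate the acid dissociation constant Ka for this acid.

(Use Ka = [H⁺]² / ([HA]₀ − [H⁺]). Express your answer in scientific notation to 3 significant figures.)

[H⁺] = 10^(−pH) = 10^(−5.21) = 6.166e-06 M. For HA ⇌ H⁺ + A⁻, Ka = [H⁺][A⁻]/[HA] = [H⁺]² / ([HA]₀ − [H⁺]) = (6.166e-06)² / (0.075 − 6.166e-06) = 5.07e-10.

K_a = 5.07e-10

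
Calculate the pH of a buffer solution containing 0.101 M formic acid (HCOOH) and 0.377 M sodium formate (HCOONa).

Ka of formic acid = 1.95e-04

pKa = -log(1.95e-04) = 3.71. pH = pKa + log([A⁻]/[HA]) = 3.71 + log(0.377/0.101)

pH = 4.28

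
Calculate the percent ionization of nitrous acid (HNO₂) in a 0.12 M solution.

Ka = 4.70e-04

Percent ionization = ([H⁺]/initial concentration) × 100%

Using Ka equilibrium: x² + Ka×x - Ka×C = 0. Solving: [H⁺] = 7.2787e-03. Percent = (7.2787e-03/0.12) × 100

Percent ionization = 6.07%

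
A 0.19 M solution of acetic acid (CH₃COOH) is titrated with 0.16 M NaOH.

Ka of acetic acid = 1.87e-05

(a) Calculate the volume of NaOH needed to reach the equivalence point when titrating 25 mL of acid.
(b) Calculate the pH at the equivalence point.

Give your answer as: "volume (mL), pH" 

moles acid = 0.19 × 25/1000 = 0.00475 mol; V_base = moles/0.16 × 1000 = 29.7 mL. At equivalence only the conjugate base is present: [A⁻] = 0.00475/0.055 = 8.6857e-02 M. Kb = Kw/Ka = 5.35e-10; [OH⁻] = √(Kb × [A⁻]) = 6.8153e-06; pOH = 5.17; pH = 14 - pOH = 8.83.

V = 29.7 mL, pH = 8.83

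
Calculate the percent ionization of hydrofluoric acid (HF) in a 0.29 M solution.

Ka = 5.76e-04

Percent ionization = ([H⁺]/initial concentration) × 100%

Using Ka equilibrium: x² + Ka×x - Ka×C = 0. Solving: [H⁺] = 1.2640e-02. Percent = (1.2640e-02/0.29) × 100

Percent ionization = 4.36%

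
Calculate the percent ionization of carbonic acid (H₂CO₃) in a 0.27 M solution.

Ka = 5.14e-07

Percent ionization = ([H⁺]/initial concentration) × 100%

Using Ka equilibrium: x² + Ka×x - Ka×C = 0. Solving: [H⁺] = 3.7227e-04. Percent = (3.7227e-04/0.27) × 100

Percent ionization = 0.138%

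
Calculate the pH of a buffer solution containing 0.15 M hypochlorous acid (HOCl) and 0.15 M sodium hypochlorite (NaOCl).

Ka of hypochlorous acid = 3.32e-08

pKa = -log(3.32e-08) = 7.48. pH = pKa + log([A⁻]/[HA]) = 7.48 + log(0.15/0.15)

pH = 7.48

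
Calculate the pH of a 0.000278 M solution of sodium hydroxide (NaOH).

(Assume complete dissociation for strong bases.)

[OH⁻] = 0.000278 M for strong base. pOH = -log[OH⁻] = 3.56, pH = 14 - pOH

pH = 10.44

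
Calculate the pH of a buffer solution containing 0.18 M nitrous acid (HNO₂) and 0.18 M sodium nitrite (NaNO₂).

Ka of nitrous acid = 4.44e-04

pKa = -log(4.44e-04) = 3.35. pH = pKa + log([A⁻]/[HA]) = 3.35 + log(0.18/0.18)

pH = 3.35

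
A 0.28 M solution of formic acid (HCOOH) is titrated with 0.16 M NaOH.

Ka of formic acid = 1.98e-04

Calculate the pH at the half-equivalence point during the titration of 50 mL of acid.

At half-equivalence [HA] = [A⁻], so Henderson-Hasselbalch gives pH = pKa = -log(1.98e-04) = 3.70.

pH = pKa = 3.70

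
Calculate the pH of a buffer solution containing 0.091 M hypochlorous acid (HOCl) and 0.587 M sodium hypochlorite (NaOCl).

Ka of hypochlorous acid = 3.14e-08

pKa = -log(3.14e-08) = 7.50. pH = pKa + log([A⁻]/[HA]) = 7.50 + log(0.587/0.091)

pH = 8.31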